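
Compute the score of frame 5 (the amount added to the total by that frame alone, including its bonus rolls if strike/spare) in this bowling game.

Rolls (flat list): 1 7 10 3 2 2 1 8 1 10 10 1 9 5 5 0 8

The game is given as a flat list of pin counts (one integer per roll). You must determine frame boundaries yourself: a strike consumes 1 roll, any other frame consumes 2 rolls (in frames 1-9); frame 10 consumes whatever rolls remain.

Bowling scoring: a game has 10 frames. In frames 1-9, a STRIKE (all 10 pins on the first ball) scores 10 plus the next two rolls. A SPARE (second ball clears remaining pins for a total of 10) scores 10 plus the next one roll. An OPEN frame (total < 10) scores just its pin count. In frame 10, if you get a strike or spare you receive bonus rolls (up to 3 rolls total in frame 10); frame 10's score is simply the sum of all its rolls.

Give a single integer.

Answer: 9

Derivation:
Frame 1: OPEN (1+7=8). Cumulative: 8
Frame 2: STRIKE. 10 + next two rolls (3+2) = 15. Cumulative: 23
Frame 3: OPEN (3+2=5). Cumulative: 28
Frame 4: OPEN (2+1=3). Cumulative: 31
Frame 5: OPEN (8+1=9). Cumulative: 40
Frame 6: STRIKE. 10 + next two rolls (10+1) = 21. Cumulative: 61
Frame 7: STRIKE. 10 + next two rolls (1+9) = 20. Cumulative: 81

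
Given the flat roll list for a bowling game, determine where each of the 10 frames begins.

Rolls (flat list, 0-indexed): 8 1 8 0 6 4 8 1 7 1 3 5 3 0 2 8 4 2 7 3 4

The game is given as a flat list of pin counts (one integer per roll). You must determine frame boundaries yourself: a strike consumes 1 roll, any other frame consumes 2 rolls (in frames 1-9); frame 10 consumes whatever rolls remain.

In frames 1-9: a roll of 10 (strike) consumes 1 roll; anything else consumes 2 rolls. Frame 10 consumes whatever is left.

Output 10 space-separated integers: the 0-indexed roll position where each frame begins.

Frame 1 starts at roll index 0: rolls=8,1 (sum=9), consumes 2 rolls
Frame 2 starts at roll index 2: rolls=8,0 (sum=8), consumes 2 rolls
Frame 3 starts at roll index 4: rolls=6,4 (sum=10), consumes 2 rolls
Frame 4 starts at roll index 6: rolls=8,1 (sum=9), consumes 2 rolls
Frame 5 starts at roll index 8: rolls=7,1 (sum=8), consumes 2 rolls
Frame 6 starts at roll index 10: rolls=3,5 (sum=8), consumes 2 rolls
Frame 7 starts at roll index 12: rolls=3,0 (sum=3), consumes 2 rolls
Frame 8 starts at roll index 14: rolls=2,8 (sum=10), consumes 2 rolls
Frame 9 starts at roll index 16: rolls=4,2 (sum=6), consumes 2 rolls
Frame 10 starts at roll index 18: 3 remaining rolls

Answer: 0 2 4 6 8 10 12 14 16 18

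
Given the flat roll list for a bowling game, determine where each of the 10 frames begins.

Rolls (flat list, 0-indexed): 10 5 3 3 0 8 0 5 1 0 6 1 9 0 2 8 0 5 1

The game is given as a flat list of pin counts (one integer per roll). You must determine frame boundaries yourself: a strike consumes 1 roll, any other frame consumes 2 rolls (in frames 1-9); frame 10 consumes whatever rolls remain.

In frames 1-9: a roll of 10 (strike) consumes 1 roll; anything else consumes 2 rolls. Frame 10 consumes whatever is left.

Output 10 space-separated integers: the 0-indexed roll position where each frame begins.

Answer: 0 1 3 5 7 9 11 13 15 17

Derivation:
Frame 1 starts at roll index 0: roll=10 (strike), consumes 1 roll
Frame 2 starts at roll index 1: rolls=5,3 (sum=8), consumes 2 rolls
Frame 3 starts at roll index 3: rolls=3,0 (sum=3), consumes 2 rolls
Frame 4 starts at roll index 5: rolls=8,0 (sum=8), consumes 2 rolls
Frame 5 starts at roll index 7: rolls=5,1 (sum=6), consumes 2 rolls
Frame 6 starts at roll index 9: rolls=0,6 (sum=6), consumes 2 rolls
Frame 7 starts at roll index 11: rolls=1,9 (sum=10), consumes 2 rolls
Frame 8 starts at roll index 13: rolls=0,2 (sum=2), consumes 2 rolls
Frame 9 starts at roll index 15: rolls=8,0 (sum=8), consumes 2 rolls
Frame 10 starts at roll index 17: 2 remaining rolls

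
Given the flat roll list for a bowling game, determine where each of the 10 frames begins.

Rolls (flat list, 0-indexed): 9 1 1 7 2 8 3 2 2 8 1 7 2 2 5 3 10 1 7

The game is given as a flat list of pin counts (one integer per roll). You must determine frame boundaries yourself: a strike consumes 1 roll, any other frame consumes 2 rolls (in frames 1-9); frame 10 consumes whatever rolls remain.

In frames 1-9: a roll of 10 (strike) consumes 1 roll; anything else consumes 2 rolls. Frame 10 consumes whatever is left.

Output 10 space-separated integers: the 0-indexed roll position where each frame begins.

Frame 1 starts at roll index 0: rolls=9,1 (sum=10), consumes 2 rolls
Frame 2 starts at roll index 2: rolls=1,7 (sum=8), consumes 2 rolls
Frame 3 starts at roll index 4: rolls=2,8 (sum=10), consumes 2 rolls
Frame 4 starts at roll index 6: rolls=3,2 (sum=5), consumes 2 rolls
Frame 5 starts at roll index 8: rolls=2,8 (sum=10), consumes 2 rolls
Frame 6 starts at roll index 10: rolls=1,7 (sum=8), consumes 2 rolls
Frame 7 starts at roll index 12: rolls=2,2 (sum=4), consumes 2 rolls
Frame 8 starts at roll index 14: rolls=5,3 (sum=8), consumes 2 rolls
Frame 9 starts at roll index 16: roll=10 (strike), consumes 1 roll
Frame 10 starts at roll index 17: 2 remaining rolls

Answer: 0 2 4 6 8 10 12 14 16 17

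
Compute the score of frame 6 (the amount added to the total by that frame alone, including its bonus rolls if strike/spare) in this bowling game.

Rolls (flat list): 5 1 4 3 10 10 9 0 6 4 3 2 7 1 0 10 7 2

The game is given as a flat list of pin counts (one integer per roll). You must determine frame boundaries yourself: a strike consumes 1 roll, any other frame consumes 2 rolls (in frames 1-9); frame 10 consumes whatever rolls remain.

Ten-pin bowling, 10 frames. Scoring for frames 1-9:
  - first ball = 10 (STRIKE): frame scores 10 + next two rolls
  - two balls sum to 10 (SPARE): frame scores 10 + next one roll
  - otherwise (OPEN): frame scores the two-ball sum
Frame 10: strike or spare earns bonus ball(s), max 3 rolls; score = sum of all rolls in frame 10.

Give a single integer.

Frame 1: OPEN (5+1=6). Cumulative: 6
Frame 2: OPEN (4+3=7). Cumulative: 13
Frame 3: STRIKE. 10 + next two rolls (10+9) = 29. Cumulative: 42
Frame 4: STRIKE. 10 + next two rolls (9+0) = 19. Cumulative: 61
Frame 5: OPEN (9+0=9). Cumulative: 70
Frame 6: SPARE (6+4=10). 10 + next roll (3) = 13. Cumulative: 83
Frame 7: OPEN (3+2=5). Cumulative: 88
Frame 8: OPEN (7+1=8). Cumulative: 96

Answer: 13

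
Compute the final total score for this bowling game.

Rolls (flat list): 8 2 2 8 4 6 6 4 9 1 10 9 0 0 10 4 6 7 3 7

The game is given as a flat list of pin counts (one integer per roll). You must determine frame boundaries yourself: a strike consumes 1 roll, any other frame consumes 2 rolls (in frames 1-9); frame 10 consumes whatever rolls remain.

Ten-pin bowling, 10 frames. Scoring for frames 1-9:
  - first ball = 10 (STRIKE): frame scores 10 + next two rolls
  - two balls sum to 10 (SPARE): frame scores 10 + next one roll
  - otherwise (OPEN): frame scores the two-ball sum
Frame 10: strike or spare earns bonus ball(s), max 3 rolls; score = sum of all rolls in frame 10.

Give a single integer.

Answer: 157

Derivation:
Frame 1: SPARE (8+2=10). 10 + next roll (2) = 12. Cumulative: 12
Frame 2: SPARE (2+8=10). 10 + next roll (4) = 14. Cumulative: 26
Frame 3: SPARE (4+6=10). 10 + next roll (6) = 16. Cumulative: 42
Frame 4: SPARE (6+4=10). 10 + next roll (9) = 19. Cumulative: 61
Frame 5: SPARE (9+1=10). 10 + next roll (10) = 20. Cumulative: 81
Frame 6: STRIKE. 10 + next two rolls (9+0) = 19. Cumulative: 100
Frame 7: OPEN (9+0=9). Cumulative: 109
Frame 8: SPARE (0+10=10). 10 + next roll (4) = 14. Cumulative: 123
Frame 9: SPARE (4+6=10). 10 + next roll (7) = 17. Cumulative: 140
Frame 10: SPARE. Sum of all frame-10 rolls (7+3+7) = 17. Cumulative: 157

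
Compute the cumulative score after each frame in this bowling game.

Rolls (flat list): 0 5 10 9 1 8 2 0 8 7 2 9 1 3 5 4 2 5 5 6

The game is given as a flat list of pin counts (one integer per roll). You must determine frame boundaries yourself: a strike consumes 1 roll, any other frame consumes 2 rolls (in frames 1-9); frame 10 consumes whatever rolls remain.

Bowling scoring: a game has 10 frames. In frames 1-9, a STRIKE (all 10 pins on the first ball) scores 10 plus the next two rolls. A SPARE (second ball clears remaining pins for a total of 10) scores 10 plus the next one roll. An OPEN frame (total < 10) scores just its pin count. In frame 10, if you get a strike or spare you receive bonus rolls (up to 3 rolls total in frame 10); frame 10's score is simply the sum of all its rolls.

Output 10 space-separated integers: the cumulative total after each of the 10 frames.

Answer: 5 25 43 53 61 70 83 91 97 113

Derivation:
Frame 1: OPEN (0+5=5). Cumulative: 5
Frame 2: STRIKE. 10 + next two rolls (9+1) = 20. Cumulative: 25
Frame 3: SPARE (9+1=10). 10 + next roll (8) = 18. Cumulative: 43
Frame 4: SPARE (8+2=10). 10 + next roll (0) = 10. Cumulative: 53
Frame 5: OPEN (0+8=8). Cumulative: 61
Frame 6: OPEN (7+2=9). Cumulative: 70
Frame 7: SPARE (9+1=10). 10 + next roll (3) = 13. Cumulative: 83
Frame 8: OPEN (3+5=8). Cumulative: 91
Frame 9: OPEN (4+2=6). Cumulative: 97
Frame 10: SPARE. Sum of all frame-10 rolls (5+5+6) = 16. Cumulative: 113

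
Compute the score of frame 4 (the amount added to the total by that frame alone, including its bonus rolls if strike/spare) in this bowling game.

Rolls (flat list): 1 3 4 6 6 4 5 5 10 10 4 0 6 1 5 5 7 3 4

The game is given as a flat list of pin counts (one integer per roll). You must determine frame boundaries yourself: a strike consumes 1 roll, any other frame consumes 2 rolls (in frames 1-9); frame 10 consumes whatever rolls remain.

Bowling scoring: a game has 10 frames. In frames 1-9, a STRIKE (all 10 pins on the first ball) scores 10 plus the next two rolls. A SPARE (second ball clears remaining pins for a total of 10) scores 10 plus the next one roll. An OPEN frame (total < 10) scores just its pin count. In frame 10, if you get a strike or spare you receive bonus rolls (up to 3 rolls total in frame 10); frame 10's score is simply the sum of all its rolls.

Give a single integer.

Frame 1: OPEN (1+3=4). Cumulative: 4
Frame 2: SPARE (4+6=10). 10 + next roll (6) = 16. Cumulative: 20
Frame 3: SPARE (6+4=10). 10 + next roll (5) = 15. Cumulative: 35
Frame 4: SPARE (5+5=10). 10 + next roll (10) = 20. Cumulative: 55
Frame 5: STRIKE. 10 + next two rolls (10+4) = 24. Cumulative: 79
Frame 6: STRIKE. 10 + next two rolls (4+0) = 14. Cumulative: 93

Answer: 20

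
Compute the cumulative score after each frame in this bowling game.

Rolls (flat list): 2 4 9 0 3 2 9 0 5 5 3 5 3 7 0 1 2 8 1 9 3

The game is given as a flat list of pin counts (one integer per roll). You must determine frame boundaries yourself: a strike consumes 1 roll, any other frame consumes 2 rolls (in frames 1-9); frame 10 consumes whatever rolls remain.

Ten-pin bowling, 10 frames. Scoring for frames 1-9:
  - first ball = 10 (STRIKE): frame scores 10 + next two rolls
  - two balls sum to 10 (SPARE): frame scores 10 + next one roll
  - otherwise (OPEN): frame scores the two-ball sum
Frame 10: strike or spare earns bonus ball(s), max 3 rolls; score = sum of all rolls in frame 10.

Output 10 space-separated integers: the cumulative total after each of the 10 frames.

Frame 1: OPEN (2+4=6). Cumulative: 6
Frame 2: OPEN (9+0=9). Cumulative: 15
Frame 3: OPEN (3+2=5). Cumulative: 20
Frame 4: OPEN (9+0=9). Cumulative: 29
Frame 5: SPARE (5+5=10). 10 + next roll (3) = 13. Cumulative: 42
Frame 6: OPEN (3+5=8). Cumulative: 50
Frame 7: SPARE (3+7=10). 10 + next roll (0) = 10. Cumulative: 60
Frame 8: OPEN (0+1=1). Cumulative: 61
Frame 9: SPARE (2+8=10). 10 + next roll (1) = 11. Cumulative: 72
Frame 10: SPARE. Sum of all frame-10 rolls (1+9+3) = 13. Cumulative: 85

Answer: 6 15 20 29 42 50 60 61 72 85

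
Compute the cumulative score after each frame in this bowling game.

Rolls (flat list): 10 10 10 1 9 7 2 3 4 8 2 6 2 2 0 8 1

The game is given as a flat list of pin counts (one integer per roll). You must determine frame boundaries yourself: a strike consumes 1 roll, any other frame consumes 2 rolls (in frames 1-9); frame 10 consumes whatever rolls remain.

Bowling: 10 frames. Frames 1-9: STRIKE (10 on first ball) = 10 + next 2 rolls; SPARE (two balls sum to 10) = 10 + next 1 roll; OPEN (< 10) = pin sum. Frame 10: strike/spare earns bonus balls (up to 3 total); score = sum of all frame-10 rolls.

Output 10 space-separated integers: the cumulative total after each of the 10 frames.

Answer: 30 51 71 88 97 104 120 128 130 139

Derivation:
Frame 1: STRIKE. 10 + next two rolls (10+10) = 30. Cumulative: 30
Frame 2: STRIKE. 10 + next two rolls (10+1) = 21. Cumulative: 51
Frame 3: STRIKE. 10 + next two rolls (1+9) = 20. Cumulative: 71
Frame 4: SPARE (1+9=10). 10 + next roll (7) = 17. Cumulative: 88
Frame 5: OPEN (7+2=9). Cumulative: 97
Frame 6: OPEN (3+4=7). Cumulative: 104
Frame 7: SPARE (8+2=10). 10 + next roll (6) = 16. Cumulative: 120
Frame 8: OPEN (6+2=8). Cumulative: 128
Frame 9: OPEN (2+0=2). Cumulative: 130
Frame 10: OPEN. Sum of all frame-10 rolls (8+1) = 9. Cumulative: 139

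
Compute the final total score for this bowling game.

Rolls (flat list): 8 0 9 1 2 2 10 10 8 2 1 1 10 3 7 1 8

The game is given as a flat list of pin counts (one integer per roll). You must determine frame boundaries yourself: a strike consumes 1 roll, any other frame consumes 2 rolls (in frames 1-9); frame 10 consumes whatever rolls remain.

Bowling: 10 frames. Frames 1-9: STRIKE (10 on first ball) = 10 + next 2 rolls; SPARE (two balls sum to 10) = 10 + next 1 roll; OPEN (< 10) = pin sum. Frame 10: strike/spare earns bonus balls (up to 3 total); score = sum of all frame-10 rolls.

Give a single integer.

Frame 1: OPEN (8+0=8). Cumulative: 8
Frame 2: SPARE (9+1=10). 10 + next roll (2) = 12. Cumulative: 20
Frame 3: OPEN (2+2=4). Cumulative: 24
Frame 4: STRIKE. 10 + next two rolls (10+8) = 28. Cumulative: 52
Frame 5: STRIKE. 10 + next two rolls (8+2) = 20. Cumulative: 72
Frame 6: SPARE (8+2=10). 10 + next roll (1) = 11. Cumulative: 83
Frame 7: OPEN (1+1=2). Cumulative: 85
Frame 8: STRIKE. 10 + next two rolls (3+7) = 20. Cumulative: 105
Frame 9: SPARE (3+7=10). 10 + next roll (1) = 11. Cumulative: 116
Frame 10: OPEN. Sum of all frame-10 rolls (1+8) = 9. Cumulative: 125

Answer: 125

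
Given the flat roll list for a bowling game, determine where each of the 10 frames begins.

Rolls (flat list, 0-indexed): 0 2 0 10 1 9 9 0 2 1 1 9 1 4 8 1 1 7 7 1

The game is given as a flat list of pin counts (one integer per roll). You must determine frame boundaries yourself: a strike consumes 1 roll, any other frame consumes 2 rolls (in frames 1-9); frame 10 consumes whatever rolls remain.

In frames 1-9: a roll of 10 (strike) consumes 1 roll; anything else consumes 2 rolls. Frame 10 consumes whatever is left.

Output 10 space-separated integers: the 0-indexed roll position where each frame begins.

Frame 1 starts at roll index 0: rolls=0,2 (sum=2), consumes 2 rolls
Frame 2 starts at roll index 2: rolls=0,10 (sum=10), consumes 2 rolls
Frame 3 starts at roll index 4: rolls=1,9 (sum=10), consumes 2 rolls
Frame 4 starts at roll index 6: rolls=9,0 (sum=9), consumes 2 rolls
Frame 5 starts at roll index 8: rolls=2,1 (sum=3), consumes 2 rolls
Frame 6 starts at roll index 10: rolls=1,9 (sum=10), consumes 2 rolls
Frame 7 starts at roll index 12: rolls=1,4 (sum=5), consumes 2 rolls
Frame 8 starts at roll index 14: rolls=8,1 (sum=9), consumes 2 rolls
Frame 9 starts at roll index 16: rolls=1,7 (sum=8), consumes 2 rolls
Frame 10 starts at roll index 18: 2 remaining rolls

Answer: 0 2 4 6 8 10 12 14 16 18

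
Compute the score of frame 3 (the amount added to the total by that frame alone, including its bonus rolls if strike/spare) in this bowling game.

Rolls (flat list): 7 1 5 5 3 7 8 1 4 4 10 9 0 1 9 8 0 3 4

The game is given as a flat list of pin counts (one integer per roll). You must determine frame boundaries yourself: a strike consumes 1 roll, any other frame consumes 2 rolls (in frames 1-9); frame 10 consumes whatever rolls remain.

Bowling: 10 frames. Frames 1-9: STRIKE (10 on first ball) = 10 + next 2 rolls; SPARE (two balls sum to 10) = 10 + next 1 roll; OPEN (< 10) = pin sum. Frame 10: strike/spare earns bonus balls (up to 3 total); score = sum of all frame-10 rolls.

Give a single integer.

Frame 1: OPEN (7+1=8). Cumulative: 8
Frame 2: SPARE (5+5=10). 10 + next roll (3) = 13. Cumulative: 21
Frame 3: SPARE (3+7=10). 10 + next roll (8) = 18. Cumulative: 39
Frame 4: OPEN (8+1=9). Cumulative: 48
Frame 5: OPEN (4+4=8). Cumulative: 56

Answer: 18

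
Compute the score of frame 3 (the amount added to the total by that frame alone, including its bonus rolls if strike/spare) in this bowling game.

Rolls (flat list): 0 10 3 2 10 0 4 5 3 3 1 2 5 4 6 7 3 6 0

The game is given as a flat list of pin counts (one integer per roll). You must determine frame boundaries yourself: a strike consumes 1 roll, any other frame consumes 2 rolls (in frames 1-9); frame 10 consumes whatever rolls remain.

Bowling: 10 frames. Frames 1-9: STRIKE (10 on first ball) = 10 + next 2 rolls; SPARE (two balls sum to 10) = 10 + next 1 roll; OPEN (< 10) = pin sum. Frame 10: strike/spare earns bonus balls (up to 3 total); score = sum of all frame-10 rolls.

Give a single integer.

Frame 1: SPARE (0+10=10). 10 + next roll (3) = 13. Cumulative: 13
Frame 2: OPEN (3+2=5). Cumulative: 18
Frame 3: STRIKE. 10 + next two rolls (0+4) = 14. Cumulative: 32
Frame 4: OPEN (0+4=4). Cumulative: 36
Frame 5: OPEN (5+3=8). Cumulative: 44

Answer: 14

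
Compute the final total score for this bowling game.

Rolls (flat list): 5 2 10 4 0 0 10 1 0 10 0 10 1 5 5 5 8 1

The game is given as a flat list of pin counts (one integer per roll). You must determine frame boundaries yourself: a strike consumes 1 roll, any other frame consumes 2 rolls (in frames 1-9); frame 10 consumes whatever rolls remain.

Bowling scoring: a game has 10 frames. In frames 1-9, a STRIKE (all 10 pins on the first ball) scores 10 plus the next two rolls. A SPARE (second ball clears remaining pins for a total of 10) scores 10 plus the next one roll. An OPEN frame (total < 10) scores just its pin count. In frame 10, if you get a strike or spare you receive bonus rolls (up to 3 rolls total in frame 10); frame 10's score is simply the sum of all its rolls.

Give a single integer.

Answer: 101

Derivation:
Frame 1: OPEN (5+2=7). Cumulative: 7
Frame 2: STRIKE. 10 + next two rolls (4+0) = 14. Cumulative: 21
Frame 3: OPEN (4+0=4). Cumulative: 25
Frame 4: SPARE (0+10=10). 10 + next roll (1) = 11. Cumulative: 36
Frame 5: OPEN (1+0=1). Cumulative: 37
Frame 6: STRIKE. 10 + next two rolls (0+10) = 20. Cumulative: 57
Frame 7: SPARE (0+10=10). 10 + next roll (1) = 11. Cumulative: 68
Frame 8: OPEN (1+5=6). Cumulative: 74
Frame 9: SPARE (5+5=10). 10 + next roll (8) = 18. Cumulative: 92
Frame 10: OPEN. Sum of all frame-10 rolls (8+1) = 9. Cumulative: 101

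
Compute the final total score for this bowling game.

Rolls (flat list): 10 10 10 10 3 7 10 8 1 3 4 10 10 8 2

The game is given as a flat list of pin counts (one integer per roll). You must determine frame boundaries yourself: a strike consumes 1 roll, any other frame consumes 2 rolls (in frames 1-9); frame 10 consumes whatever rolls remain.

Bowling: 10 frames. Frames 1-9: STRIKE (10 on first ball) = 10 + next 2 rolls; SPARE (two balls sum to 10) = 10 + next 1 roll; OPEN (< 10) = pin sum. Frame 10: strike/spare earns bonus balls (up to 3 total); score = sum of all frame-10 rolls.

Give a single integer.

Answer: 206

Derivation:
Frame 1: STRIKE. 10 + next two rolls (10+10) = 30. Cumulative: 30
Frame 2: STRIKE. 10 + next two rolls (10+10) = 30. Cumulative: 60
Frame 3: STRIKE. 10 + next two rolls (10+3) = 23. Cumulative: 83
Frame 4: STRIKE. 10 + next two rolls (3+7) = 20. Cumulative: 103
Frame 5: SPARE (3+7=10). 10 + next roll (10) = 20. Cumulative: 123
Frame 6: STRIKE. 10 + next two rolls (8+1) = 19. Cumulative: 142
Frame 7: OPEN (8+1=9). Cumulative: 151
Frame 8: OPEN (3+4=7). Cumulative: 158
Frame 9: STRIKE. 10 + next two rolls (10+8) = 28. Cumulative: 186
Frame 10: STRIKE. Sum of all frame-10 rolls (10+8+2) = 20. Cumulative: 206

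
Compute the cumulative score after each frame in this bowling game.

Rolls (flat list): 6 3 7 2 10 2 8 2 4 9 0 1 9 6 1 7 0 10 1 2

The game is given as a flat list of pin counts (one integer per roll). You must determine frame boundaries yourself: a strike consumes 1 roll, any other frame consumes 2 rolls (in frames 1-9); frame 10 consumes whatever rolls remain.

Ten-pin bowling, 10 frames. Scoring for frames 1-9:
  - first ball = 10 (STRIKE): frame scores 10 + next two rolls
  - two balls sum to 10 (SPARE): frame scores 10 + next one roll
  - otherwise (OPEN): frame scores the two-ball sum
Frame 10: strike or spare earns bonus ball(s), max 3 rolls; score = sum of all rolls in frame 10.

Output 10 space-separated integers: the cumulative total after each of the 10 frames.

Frame 1: OPEN (6+3=9). Cumulative: 9
Frame 2: OPEN (7+2=9). Cumulative: 18
Frame 3: STRIKE. 10 + next two rolls (2+8) = 20. Cumulative: 38
Frame 4: SPARE (2+8=10). 10 + next roll (2) = 12. Cumulative: 50
Frame 5: OPEN (2+4=6). Cumulative: 56
Frame 6: OPEN (9+0=9). Cumulative: 65
Frame 7: SPARE (1+9=10). 10 + next roll (6) = 16. Cumulative: 81
Frame 8: OPEN (6+1=7). Cumulative: 88
Frame 9: OPEN (7+0=7). Cumulative: 95
Frame 10: STRIKE. Sum of all frame-10 rolls (10+1+2) = 13. Cumulative: 108

Answer: 9 18 38 50 56 65 81 88 95 108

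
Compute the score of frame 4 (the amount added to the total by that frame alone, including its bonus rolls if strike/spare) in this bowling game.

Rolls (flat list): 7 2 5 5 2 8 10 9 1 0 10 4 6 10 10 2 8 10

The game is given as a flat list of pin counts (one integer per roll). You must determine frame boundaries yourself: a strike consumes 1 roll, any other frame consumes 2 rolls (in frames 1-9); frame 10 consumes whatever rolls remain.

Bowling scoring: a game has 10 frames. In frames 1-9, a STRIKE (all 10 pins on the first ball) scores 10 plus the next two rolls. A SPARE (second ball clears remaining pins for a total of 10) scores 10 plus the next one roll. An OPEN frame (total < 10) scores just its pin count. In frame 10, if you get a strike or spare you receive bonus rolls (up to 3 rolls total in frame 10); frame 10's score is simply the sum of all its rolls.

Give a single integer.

Answer: 20

Derivation:
Frame 1: OPEN (7+2=9). Cumulative: 9
Frame 2: SPARE (5+5=10). 10 + next roll (2) = 12. Cumulative: 21
Frame 3: SPARE (2+8=10). 10 + next roll (10) = 20. Cumulative: 41
Frame 4: STRIKE. 10 + next two rolls (9+1) = 20. Cumulative: 61
Frame 5: SPARE (9+1=10). 10 + next roll (0) = 10. Cumulative: 71
Frame 6: SPARE (0+10=10). 10 + next roll (4) = 14. Cumulative: 85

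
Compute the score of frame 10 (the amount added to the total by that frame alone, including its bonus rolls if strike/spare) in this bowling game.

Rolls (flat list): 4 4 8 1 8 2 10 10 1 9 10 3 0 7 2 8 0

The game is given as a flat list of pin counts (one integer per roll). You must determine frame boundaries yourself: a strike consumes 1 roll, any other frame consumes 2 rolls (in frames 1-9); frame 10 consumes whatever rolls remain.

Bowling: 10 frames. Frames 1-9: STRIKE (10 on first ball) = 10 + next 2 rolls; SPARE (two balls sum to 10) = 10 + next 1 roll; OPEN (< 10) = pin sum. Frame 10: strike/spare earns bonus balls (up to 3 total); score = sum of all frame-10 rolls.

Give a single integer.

Frame 1: OPEN (4+4=8). Cumulative: 8
Frame 2: OPEN (8+1=9). Cumulative: 17
Frame 3: SPARE (8+2=10). 10 + next roll (10) = 20. Cumulative: 37
Frame 4: STRIKE. 10 + next two rolls (10+1) = 21. Cumulative: 58
Frame 5: STRIKE. 10 + next two rolls (1+9) = 20. Cumulative: 78
Frame 6: SPARE (1+9=10). 10 + next roll (10) = 20. Cumulative: 98
Frame 7: STRIKE. 10 + next two rolls (3+0) = 13. Cumulative: 111
Frame 8: OPEN (3+0=3). Cumulative: 114
Frame 9: OPEN (7+2=9). Cumulative: 123
Frame 10: OPEN. Sum of all frame-10 rolls (8+0) = 8. Cumulative: 131

Answer: 8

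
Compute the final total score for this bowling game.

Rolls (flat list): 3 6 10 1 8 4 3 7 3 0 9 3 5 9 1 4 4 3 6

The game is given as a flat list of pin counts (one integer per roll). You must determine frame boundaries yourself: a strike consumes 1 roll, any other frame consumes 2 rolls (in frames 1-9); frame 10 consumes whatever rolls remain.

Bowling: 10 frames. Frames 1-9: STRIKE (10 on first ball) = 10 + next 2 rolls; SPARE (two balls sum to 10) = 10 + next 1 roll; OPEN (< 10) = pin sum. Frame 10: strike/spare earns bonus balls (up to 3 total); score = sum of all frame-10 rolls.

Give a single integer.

Answer: 102

Derivation:
Frame 1: OPEN (3+6=9). Cumulative: 9
Frame 2: STRIKE. 10 + next two rolls (1+8) = 19. Cumulative: 28
Frame 3: OPEN (1+8=9). Cumulative: 37
Frame 4: OPEN (4+3=7). Cumulative: 44
Frame 5: SPARE (7+3=10). 10 + next roll (0) = 10. Cumulative: 54
Frame 6: OPEN (0+9=9). Cumulative: 63
Frame 7: OPEN (3+5=8). Cumulative: 71
Frame 8: SPARE (9+1=10). 10 + next roll (4) = 14. Cumulative: 85
Frame 9: OPEN (4+4=8). Cumulative: 93
Frame 10: OPEN. Sum of all frame-10 rolls (3+6) = 9. Cumulative: 102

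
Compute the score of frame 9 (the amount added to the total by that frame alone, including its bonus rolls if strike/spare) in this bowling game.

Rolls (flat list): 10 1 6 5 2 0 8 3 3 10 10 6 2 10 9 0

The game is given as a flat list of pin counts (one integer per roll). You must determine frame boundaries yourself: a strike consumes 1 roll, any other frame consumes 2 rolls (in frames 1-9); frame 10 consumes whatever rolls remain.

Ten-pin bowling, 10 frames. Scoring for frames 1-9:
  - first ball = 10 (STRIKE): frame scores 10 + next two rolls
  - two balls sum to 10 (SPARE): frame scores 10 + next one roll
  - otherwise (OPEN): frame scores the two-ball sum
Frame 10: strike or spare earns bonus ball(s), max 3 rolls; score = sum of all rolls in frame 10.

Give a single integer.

Frame 1: STRIKE. 10 + next two rolls (1+6) = 17. Cumulative: 17
Frame 2: OPEN (1+6=7). Cumulative: 24
Frame 3: OPEN (5+2=7). Cumulative: 31
Frame 4: OPEN (0+8=8). Cumulative: 39
Frame 5: OPEN (3+3=6). Cumulative: 45
Frame 6: STRIKE. 10 + next two rolls (10+6) = 26. Cumulative: 71
Frame 7: STRIKE. 10 + next two rolls (6+2) = 18. Cumulative: 89
Frame 8: OPEN (6+2=8). Cumulative: 97
Frame 9: STRIKE. 10 + next two rolls (9+0) = 19. Cumulative: 116
Frame 10: OPEN. Sum of all frame-10 rolls (9+0) = 9. Cumulative: 125

Answer: 19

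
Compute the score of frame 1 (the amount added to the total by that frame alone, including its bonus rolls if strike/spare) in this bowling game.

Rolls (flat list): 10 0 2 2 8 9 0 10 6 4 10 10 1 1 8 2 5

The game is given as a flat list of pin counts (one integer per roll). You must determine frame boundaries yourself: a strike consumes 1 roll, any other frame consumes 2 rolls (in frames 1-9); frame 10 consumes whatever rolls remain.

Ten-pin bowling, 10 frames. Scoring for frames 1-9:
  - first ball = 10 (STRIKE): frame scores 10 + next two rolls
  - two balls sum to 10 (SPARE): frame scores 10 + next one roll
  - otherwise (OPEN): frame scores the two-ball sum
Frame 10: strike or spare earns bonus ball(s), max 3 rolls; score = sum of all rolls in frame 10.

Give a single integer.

Answer: 12

Derivation:
Frame 1: STRIKE. 10 + next two rolls (0+2) = 12. Cumulative: 12
Frame 2: OPEN (0+2=2). Cumulative: 14
Frame 3: SPARE (2+8=10). 10 + next roll (9) = 19. Cumulative: 33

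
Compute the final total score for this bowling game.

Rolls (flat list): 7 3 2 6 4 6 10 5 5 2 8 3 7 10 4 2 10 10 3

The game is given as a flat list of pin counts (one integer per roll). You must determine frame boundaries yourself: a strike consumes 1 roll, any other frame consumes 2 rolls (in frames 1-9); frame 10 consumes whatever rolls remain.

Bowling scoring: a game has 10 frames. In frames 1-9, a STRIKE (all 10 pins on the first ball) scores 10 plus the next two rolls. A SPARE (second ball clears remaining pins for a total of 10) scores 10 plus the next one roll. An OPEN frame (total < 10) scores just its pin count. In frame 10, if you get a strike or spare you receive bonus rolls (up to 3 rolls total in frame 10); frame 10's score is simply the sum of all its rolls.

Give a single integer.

Answer: 150

Derivation:
Frame 1: SPARE (7+3=10). 10 + next roll (2) = 12. Cumulative: 12
Frame 2: OPEN (2+6=8). Cumulative: 20
Frame 3: SPARE (4+6=10). 10 + next roll (10) = 20. Cumulative: 40
Frame 4: STRIKE. 10 + next two rolls (5+5) = 20. Cumulative: 60
Frame 5: SPARE (5+5=10). 10 + next roll (2) = 12. Cumulative: 72
Frame 6: SPARE (2+8=10). 10 + next roll (3) = 13. Cumulative: 85
Frame 7: SPARE (3+7=10). 10 + next roll (10) = 20. Cumulative: 105
Frame 8: STRIKE. 10 + next two rolls (4+2) = 16. Cumulative: 121
Frame 9: OPEN (4+2=6). Cumulative: 127
Frame 10: STRIKE. Sum of all frame-10 rolls (10+10+3) = 23. Cumulative: 150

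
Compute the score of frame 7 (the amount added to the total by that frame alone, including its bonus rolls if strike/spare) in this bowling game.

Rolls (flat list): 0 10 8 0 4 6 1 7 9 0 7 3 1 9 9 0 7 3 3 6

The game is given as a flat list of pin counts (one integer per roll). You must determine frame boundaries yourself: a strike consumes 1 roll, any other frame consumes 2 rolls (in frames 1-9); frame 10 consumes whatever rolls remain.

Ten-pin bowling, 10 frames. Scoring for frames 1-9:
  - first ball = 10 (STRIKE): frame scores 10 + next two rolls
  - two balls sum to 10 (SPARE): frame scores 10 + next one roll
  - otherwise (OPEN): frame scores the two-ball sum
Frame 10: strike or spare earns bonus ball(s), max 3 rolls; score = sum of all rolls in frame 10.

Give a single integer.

Answer: 19

Derivation:
Frame 1: SPARE (0+10=10). 10 + next roll (8) = 18. Cumulative: 18
Frame 2: OPEN (8+0=8). Cumulative: 26
Frame 3: SPARE (4+6=10). 10 + next roll (1) = 11. Cumulative: 37
Frame 4: OPEN (1+7=8). Cumulative: 45
Frame 5: OPEN (9+0=9). Cumulative: 54
Frame 6: SPARE (7+3=10). 10 + next roll (1) = 11. Cumulative: 65
Frame 7: SPARE (1+9=10). 10 + next roll (9) = 19. Cumulative: 84
Frame 8: OPEN (9+0=9). Cumulative: 93
Frame 9: SPARE (7+3=10). 10 + next roll (3) = 13. Cumulative: 106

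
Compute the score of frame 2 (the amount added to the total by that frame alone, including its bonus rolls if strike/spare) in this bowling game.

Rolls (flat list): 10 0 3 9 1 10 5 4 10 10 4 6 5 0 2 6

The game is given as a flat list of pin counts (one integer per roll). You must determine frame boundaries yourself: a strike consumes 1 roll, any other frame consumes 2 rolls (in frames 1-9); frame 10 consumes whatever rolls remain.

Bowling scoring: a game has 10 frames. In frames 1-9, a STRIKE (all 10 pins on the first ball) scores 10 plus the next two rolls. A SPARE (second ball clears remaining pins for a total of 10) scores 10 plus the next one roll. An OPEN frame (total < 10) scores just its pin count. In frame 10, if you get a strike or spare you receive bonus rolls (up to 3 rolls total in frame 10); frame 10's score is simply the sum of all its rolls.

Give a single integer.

Answer: 3

Derivation:
Frame 1: STRIKE. 10 + next two rolls (0+3) = 13. Cumulative: 13
Frame 2: OPEN (0+3=3). Cumulative: 16
Frame 3: SPARE (9+1=10). 10 + next roll (10) = 20. Cumulative: 36
Frame 4: STRIKE. 10 + next two rolls (5+4) = 19. Cumulative: 55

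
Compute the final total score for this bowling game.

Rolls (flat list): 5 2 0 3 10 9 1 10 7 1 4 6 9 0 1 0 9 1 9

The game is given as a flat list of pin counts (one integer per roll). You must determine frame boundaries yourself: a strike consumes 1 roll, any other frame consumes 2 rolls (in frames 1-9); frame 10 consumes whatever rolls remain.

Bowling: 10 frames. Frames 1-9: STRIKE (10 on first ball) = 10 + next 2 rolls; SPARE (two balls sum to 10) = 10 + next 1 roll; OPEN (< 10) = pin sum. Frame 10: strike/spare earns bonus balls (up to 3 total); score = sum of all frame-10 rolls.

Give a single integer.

Answer: 124

Derivation:
Frame 1: OPEN (5+2=7). Cumulative: 7
Frame 2: OPEN (0+3=3). Cumulative: 10
Frame 3: STRIKE. 10 + next two rolls (9+1) = 20. Cumulative: 30
Frame 4: SPARE (9+1=10). 10 + next roll (10) = 20. Cumulative: 50
Frame 5: STRIKE. 10 + next two rolls (7+1) = 18. Cumulative: 68
Frame 6: OPEN (7+1=8). Cumulative: 76
Frame 7: SPARE (4+6=10). 10 + next roll (9) = 19. Cumulative: 95
Frame 8: OPEN (9+0=9). Cumulative: 104
Frame 9: OPEN (1+0=1). Cumulative: 105
Frame 10: SPARE. Sum of all frame-10 rolls (9+1+9) = 19. Cumulative: 124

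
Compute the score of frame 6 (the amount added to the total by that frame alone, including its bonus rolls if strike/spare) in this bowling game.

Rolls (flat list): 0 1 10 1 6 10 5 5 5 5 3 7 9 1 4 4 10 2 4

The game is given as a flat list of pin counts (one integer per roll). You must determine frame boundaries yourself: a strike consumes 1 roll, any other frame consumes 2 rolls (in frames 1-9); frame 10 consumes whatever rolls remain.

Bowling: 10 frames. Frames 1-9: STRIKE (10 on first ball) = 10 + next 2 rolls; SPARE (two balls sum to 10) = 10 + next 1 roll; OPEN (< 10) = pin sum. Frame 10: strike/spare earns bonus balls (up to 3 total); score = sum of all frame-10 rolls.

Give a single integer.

Answer: 13

Derivation:
Frame 1: OPEN (0+1=1). Cumulative: 1
Frame 2: STRIKE. 10 + next two rolls (1+6) = 17. Cumulative: 18
Frame 3: OPEN (1+6=7). Cumulative: 25
Frame 4: STRIKE. 10 + next two rolls (5+5) = 20. Cumulative: 45
Frame 5: SPARE (5+5=10). 10 + next roll (5) = 15. Cumulative: 60
Frame 6: SPARE (5+5=10). 10 + next roll (3) = 13. Cumulative: 73
Frame 7: SPARE (3+7=10). 10 + next roll (9) = 19. Cumulative: 92
Frame 8: SPARE (9+1=10). 10 + next roll (4) = 14. Cumulative: 106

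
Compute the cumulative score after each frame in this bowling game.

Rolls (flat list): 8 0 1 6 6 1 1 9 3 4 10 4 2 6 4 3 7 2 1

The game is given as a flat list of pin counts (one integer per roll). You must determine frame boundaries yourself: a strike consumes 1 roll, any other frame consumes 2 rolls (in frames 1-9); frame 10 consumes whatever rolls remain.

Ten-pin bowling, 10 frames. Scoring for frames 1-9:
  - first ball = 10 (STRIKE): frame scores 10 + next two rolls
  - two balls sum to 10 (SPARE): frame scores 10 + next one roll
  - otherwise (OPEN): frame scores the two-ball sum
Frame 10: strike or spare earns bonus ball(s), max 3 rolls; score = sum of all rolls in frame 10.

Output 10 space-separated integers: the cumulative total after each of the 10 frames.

Answer: 8 15 22 35 42 58 64 77 89 92

Derivation:
Frame 1: OPEN (8+0=8). Cumulative: 8
Frame 2: OPEN (1+6=7). Cumulative: 15
Frame 3: OPEN (6+1=7). Cumulative: 22
Frame 4: SPARE (1+9=10). 10 + next roll (3) = 13. Cumulative: 35
Frame 5: OPEN (3+4=7). Cumulative: 42
Frame 6: STRIKE. 10 + next two rolls (4+2) = 16. Cumulative: 58
Frame 7: OPEN (4+2=6). Cumulative: 64
Frame 8: SPARE (6+4=10). 10 + next roll (3) = 13. Cumulative: 77
Frame 9: SPARE (3+7=10). 10 + next roll (2) = 12. Cumulative: 89
Frame 10: OPEN. Sum of all frame-10 rolls (2+1) = 3. Cumulative: 92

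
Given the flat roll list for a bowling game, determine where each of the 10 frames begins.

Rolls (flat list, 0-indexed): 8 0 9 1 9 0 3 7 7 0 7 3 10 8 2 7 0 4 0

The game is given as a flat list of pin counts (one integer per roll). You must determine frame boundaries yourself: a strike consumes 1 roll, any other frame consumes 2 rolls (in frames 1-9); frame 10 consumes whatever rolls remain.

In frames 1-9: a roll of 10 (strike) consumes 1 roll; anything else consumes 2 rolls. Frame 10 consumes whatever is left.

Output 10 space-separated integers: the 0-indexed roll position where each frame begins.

Answer: 0 2 4 6 8 10 12 13 15 17

Derivation:
Frame 1 starts at roll index 0: rolls=8,0 (sum=8), consumes 2 rolls
Frame 2 starts at roll index 2: rolls=9,1 (sum=10), consumes 2 rolls
Frame 3 starts at roll index 4: rolls=9,0 (sum=9), consumes 2 rolls
Frame 4 starts at roll index 6: rolls=3,7 (sum=10), consumes 2 rolls
Frame 5 starts at roll index 8: rolls=7,0 (sum=7), consumes 2 rolls
Frame 6 starts at roll index 10: rolls=7,3 (sum=10), consumes 2 rolls
Frame 7 starts at roll index 12: roll=10 (strike), consumes 1 roll
Frame 8 starts at roll index 13: rolls=8,2 (sum=10), consumes 2 rolls
Frame 9 starts at roll index 15: rolls=7,0 (sum=7), consumes 2 rolls
Frame 10 starts at roll index 17: 2 remaining rolls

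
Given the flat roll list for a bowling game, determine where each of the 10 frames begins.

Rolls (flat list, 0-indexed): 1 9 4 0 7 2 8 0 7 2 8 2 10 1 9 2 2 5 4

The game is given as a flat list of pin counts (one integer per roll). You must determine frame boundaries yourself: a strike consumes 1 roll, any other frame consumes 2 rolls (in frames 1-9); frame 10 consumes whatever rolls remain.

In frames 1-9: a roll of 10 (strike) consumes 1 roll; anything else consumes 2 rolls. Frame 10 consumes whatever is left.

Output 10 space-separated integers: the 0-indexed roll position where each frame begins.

Answer: 0 2 4 6 8 10 12 13 15 17

Derivation:
Frame 1 starts at roll index 0: rolls=1,9 (sum=10), consumes 2 rolls
Frame 2 starts at roll index 2: rolls=4,0 (sum=4), consumes 2 rolls
Frame 3 starts at roll index 4: rolls=7,2 (sum=9), consumes 2 rolls
Frame 4 starts at roll index 6: rolls=8,0 (sum=8), consumes 2 rolls
Frame 5 starts at roll index 8: rolls=7,2 (sum=9), consumes 2 rolls
Frame 6 starts at roll index 10: rolls=8,2 (sum=10), consumes 2 rolls
Frame 7 starts at roll index 12: roll=10 (strike), consumes 1 roll
Frame 8 starts at roll index 13: rolls=1,9 (sum=10), consumes 2 rolls
Frame 9 starts at roll index 15: rolls=2,2 (sum=4), consumes 2 rolls
Frame 10 starts at roll index 17: 2 remaining rolls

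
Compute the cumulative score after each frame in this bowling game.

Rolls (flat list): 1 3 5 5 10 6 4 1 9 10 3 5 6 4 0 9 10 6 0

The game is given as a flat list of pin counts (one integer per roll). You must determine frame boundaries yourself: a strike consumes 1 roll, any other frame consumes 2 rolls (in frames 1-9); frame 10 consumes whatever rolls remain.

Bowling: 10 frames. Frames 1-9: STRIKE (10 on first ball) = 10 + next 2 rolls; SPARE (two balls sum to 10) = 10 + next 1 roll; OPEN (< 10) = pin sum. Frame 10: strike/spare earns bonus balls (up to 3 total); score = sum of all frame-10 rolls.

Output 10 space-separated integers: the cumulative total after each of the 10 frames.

Answer: 4 24 44 55 75 93 101 111 120 136

Derivation:
Frame 1: OPEN (1+3=4). Cumulative: 4
Frame 2: SPARE (5+5=10). 10 + next roll (10) = 20. Cumulative: 24
Frame 3: STRIKE. 10 + next two rolls (6+4) = 20. Cumulative: 44
Frame 4: SPARE (6+4=10). 10 + next roll (1) = 11. Cumulative: 55
Frame 5: SPARE (1+9=10). 10 + next roll (10) = 20. Cumulative: 75
Frame 6: STRIKE. 10 + next two rolls (3+5) = 18. Cumulative: 93
Frame 7: OPEN (3+5=8). Cumulative: 101
Frame 8: SPARE (6+4=10). 10 + next roll (0) = 10. Cumulative: 111
Frame 9: OPEN (0+9=9). Cumulative: 120
Frame 10: STRIKE. Sum of all frame-10 rolls (10+6+0) = 16. Cumulative: 136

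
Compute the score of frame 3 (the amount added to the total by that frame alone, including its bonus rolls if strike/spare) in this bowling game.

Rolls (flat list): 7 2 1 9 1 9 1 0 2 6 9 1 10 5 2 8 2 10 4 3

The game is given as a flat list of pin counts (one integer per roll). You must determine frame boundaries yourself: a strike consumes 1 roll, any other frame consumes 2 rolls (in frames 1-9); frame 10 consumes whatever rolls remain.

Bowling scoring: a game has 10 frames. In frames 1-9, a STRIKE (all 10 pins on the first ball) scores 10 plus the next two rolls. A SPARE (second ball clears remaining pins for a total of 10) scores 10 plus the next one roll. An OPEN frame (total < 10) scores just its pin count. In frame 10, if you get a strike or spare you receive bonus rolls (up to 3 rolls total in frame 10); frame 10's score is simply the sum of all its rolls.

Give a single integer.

Frame 1: OPEN (7+2=9). Cumulative: 9
Frame 2: SPARE (1+9=10). 10 + next roll (1) = 11. Cumulative: 20
Frame 3: SPARE (1+9=10). 10 + next roll (1) = 11. Cumulative: 31
Frame 4: OPEN (1+0=1). Cumulative: 32
Frame 5: OPEN (2+6=8). Cumulative: 40

Answer: 11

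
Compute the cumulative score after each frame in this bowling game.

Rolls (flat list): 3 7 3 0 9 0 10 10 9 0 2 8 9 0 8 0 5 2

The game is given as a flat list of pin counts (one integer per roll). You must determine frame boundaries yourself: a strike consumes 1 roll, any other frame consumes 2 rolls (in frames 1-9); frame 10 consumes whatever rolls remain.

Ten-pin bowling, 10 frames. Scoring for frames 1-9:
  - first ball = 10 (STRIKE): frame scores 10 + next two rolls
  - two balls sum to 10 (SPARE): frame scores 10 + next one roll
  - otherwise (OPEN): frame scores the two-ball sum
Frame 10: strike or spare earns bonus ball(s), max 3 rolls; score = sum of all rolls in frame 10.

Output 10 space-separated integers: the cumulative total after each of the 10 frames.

Answer: 13 16 25 54 73 82 101 110 118 125

Derivation:
Frame 1: SPARE (3+7=10). 10 + next roll (3) = 13. Cumulative: 13
Frame 2: OPEN (3+0=3). Cumulative: 16
Frame 3: OPEN (9+0=9). Cumulative: 25
Frame 4: STRIKE. 10 + next two rolls (10+9) = 29. Cumulative: 54
Frame 5: STRIKE. 10 + next two rolls (9+0) = 19. Cumulative: 73
Frame 6: OPEN (9+0=9). Cumulative: 82
Frame 7: SPARE (2+8=10). 10 + next roll (9) = 19. Cumulative: 101
Frame 8: OPEN (9+0=9). Cumulative: 110
Frame 9: OPEN (8+0=8). Cumulative: 118
Frame 10: OPEN. Sum of all frame-10 rolls (5+2) = 7. Cumulative: 125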